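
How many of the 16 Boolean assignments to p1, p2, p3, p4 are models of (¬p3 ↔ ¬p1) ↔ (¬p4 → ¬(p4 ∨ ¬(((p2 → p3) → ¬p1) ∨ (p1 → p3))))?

9

Initial set: {T ((¬p3 ↔ ¬p1) ↔ (¬p4 → ¬(p4 ∨ ¬(((p2 → p3) → ¬p1) ∨ (p1 → p3)))))}.
T ((¬p3 ↔ ¬p1) ↔ (¬p4 → ¬(p4 ∨ ¬(((p2 → p3) → ¬p1) ∨ (p1 → p3))))): β-rule — branch into T (¬p3 ↔ ¬p1), T (¬p4 → ¬(p4 ∨ ¬(((p2 → p3) → ¬p1) ∨ (p1 → p3))))  //  F (¬p3 ↔ ¬p1), F (¬p4 → ¬(p4 ∨ ¬(((p2 → p3) → ¬p1) ∨ (p1 → p3)))).
  branch 1 (add T (¬p3 ↔ ¬p1), T (¬p4 → ¬(p4 ∨ ¬(((p2 → p3) → ¬p1) ∨ (p1 → p3))))):
    T (¬p3 ↔ ¬p1): β-rule — branch into T ¬p3, T ¬p1  //  F ¬p3, F ¬p1.
      branch 1.1 (add T ¬p3, T ¬p1):
        T (¬p4 → ¬(p4 ∨ ¬(((p2 → p3) → ¬p1) ∨ (p1 → p3)))): β-rule — branch into F ¬p4  //  T ¬(p4 ∨ ¬(((p2 → p3) → ¬p1) ∨ (p1 → p3))).
          branch 1.1.1 (add F ¬p4):
            ○ open, literals {p1=F, p3=F, p4=T}.
          branch 1.1.2 (add T ¬(p4 ∨ ¬(((p2 → p3) → ¬p1) ∨ (p1 → p3)))):
            T ¬(p4 ∨ ¬(((p2 → p3) → ¬p1) ∨ (p1 → p3))): α-rule — add F p4, F ¬(((p2 → p3) → ¬p1) ∨ (p1 → p3)).
            F ¬(((p2 → p3) → ¬p1) ∨ (p1 → p3)): β-rule — branch into T ((p2 → p3) → ¬p1)  //  T (p1 → p3).
              branch 1.1.2.1 (add T ((p2 → p3) → ¬p1)):
                T ((p2 → p3) → ¬p1): β-rule — branch into F (p2 → p3)  //  T ¬p1.
                  branch 1.1.2.1.1 (add F (p2 → p3)):
                    F (p2 → p3): α-rule — add T p2, F p3.
                    ○ open, literals {p1=F, p2=T, p3=F, p4=F}.
                  branch 1.1.2.1.2 (add T ¬p1):
                    ○ open, literals {p1=F, p3=F, p4=F}.
              branch 1.1.2.2 (add T (p1 → p3)):
                T (p1 → p3): β-rule — branch into F p1  //  T p3.
                  branch 1.1.2.2.1 (add F p1):
                    ○ open, literals {p1=F, p3=F, p4=F}.
                  branch 1.1.2.2.2 (add T p3):
                    × closes — contains both p3 and ¬p3.
      branch 1.2 (add F ¬p3, F ¬p1):
        T (¬p4 → ¬(p4 ∨ ¬(((p2 → p3) → ¬p1) ∨ (p1 → p3)))): β-rule — branch into F ¬p4  //  T ¬(p4 ∨ ¬(((p2 → p3) → ¬p1) ∨ (p1 → p3))).
          branch 1.2.1 (add F ¬p4):
            ○ open, literals {p1=T, p3=T, p4=T}.
          branch 1.2.2 (add T ¬(p4 ∨ ¬(((p2 → p3) → ¬p1) ∨ (p1 → p3)))):
            T ¬(p4 ∨ ¬(((p2 → p3) → ¬p1) ∨ (p1 → p3))): α-rule — add F p4, F ¬(((p2 → p3) → ¬p1) ∨ (p1 → p3)).
            F ¬(((p2 → p3) → ¬p1) ∨ (p1 → p3)): β-rule — branch into T ((p2 → p3) → ¬p1)  //  T (p1 → p3).
              branch 1.2.2.1 (add T ((p2 → p3) → ¬p1)):
                T ((p2 → p3) → ¬p1): β-rule — branch into F (p2 → p3)  //  T ¬p1.
                  branch 1.2.2.1.1 (add F (p2 → p3)):
                    F (p2 → p3): α-rule — add T p2, F p3.
                    × closes — contains both p3 and ¬p3.
                  branch 1.2.2.1.2 (add T ¬p1):
                    × closes — contains both p1 and ¬p1.
              branch 1.2.2.2 (add T (p1 → p3)):
                T (p1 → p3): β-rule — branch into F p1  //  T p3.
                  branch 1.2.2.2.1 (add F p1):
                    × closes — contains both p1 and ¬p1.
                  branch 1.2.2.2.2 (add T p3):
                    ○ open, literals {p1=T, p3=T, p4=F}.
  branch 2 (add F (¬p3 ↔ ¬p1), F (¬p4 → ¬(p4 ∨ ¬(((p2 → p3) → ¬p1) ∨ (p1 → p3))))):
    F (¬p4 → ¬(p4 ∨ ¬(((p2 → p3) → ¬p1) ∨ (p1 → p3)))): α-rule — add T ¬p4, F ¬(p4 ∨ ¬(((p2 → p3) → ¬p1) ∨ (p1 → p3))).
    F (¬p3 ↔ ¬p1): β-rule — branch into T ¬p3, F ¬p1  //  F ¬p3, T ¬p1.
      branch 2.1 (add T ¬p3, F ¬p1):
        F ¬(p4 ∨ ¬(((p2 → p3) → ¬p1) ∨ (p1 → p3))): β-rule — branch into T p4  //  T ¬(((p2 → p3) → ¬p1) ∨ (p1 → p3)).
          branch 2.1.1 (add T p4):
            × closes — contains both p4 and ¬p4.
          branch 2.1.2 (add T ¬(((p2 → p3) → ¬p1) ∨ (p1 → p3))):
            T ¬(((p2 → p3) → ¬p1) ∨ (p1 → p3)): α-rule — add F ((p2 → p3) → ¬p1), F (p1 → p3).
            F ((p2 → p3) → ¬p1): α-rule — add T (p2 → p3), F ¬p1.
            F (p1 → p3): α-rule — add T p1, F p3.
            T (p2 → p3): β-rule — branch into F p2  //  T p3.
              branch 2.1.2.1 (add F p2):
                ○ open, literals {p1=T, p2=F, p3=F, p4=F}.
              branch 2.1.2.2 (add T p3):
                × closes — contains both p3 and ¬p3.
      branch 2.2 (add F ¬p3, T ¬p1):
        F ¬(p4 ∨ ¬(((p2 → p3) → ¬p1) ∨ (p1 → p3))): β-rule — branch into T p4  //  T ¬(((p2 → p3) → ¬p1) ∨ (p1 → p3)).
          branch 2.2.1 (add T p4):
            × closes — contains both p4 and ¬p4.
          branch 2.2.2 (add T ¬(((p2 → p3) → ¬p1) ∨ (p1 → p3))):
            T ¬(((p2 → p3) → ¬p1) ∨ (p1 → p3)): α-rule — add F ((p2 → p3) → ¬p1), F (p1 → p3).
            F ((p2 → p3) → ¬p1): α-rule — add T (p2 → p3), F ¬p1.
            × closes — contains both p1 and ¬p1.
8 branches closed, 7 open.
Each open branch fixes some atoms; the unmentioned ones are free. Counting distinct full assignments: branch {p1=F, p3=F, p4=T} (p2) contributes 2 new; branch {p1=F, p2=T, p3=F, p4=F} (none free) contributes 1 new; branch {p1=F, p3=F, p4=F} (p2) contributes 1 new; branch {p1=F, p3=F, p4=F} (p2) contributes 0 new; branch {p1=T, p3=T, p4=T} (p2) contributes 2 new; branch {p1=T, p3=T, p4=F} (p2) contributes 2 new; branch {p1=T, p2=F, p3=F, p4=F} (none free) contributes 1 new. Total: 9.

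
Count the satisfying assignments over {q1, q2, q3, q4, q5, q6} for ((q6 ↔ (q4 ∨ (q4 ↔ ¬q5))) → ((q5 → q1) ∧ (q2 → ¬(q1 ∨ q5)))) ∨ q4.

Initial set: {(((q6 ↔ (q4 ∨ (q4 ↔ ¬q5))) → ((q5 → q1) ∧ (q2 → ¬(q1 ∨ q5)))) ∨ q4)}.
(((q6 ↔ (q4 ∨ (q4 ↔ ¬q5))) → ((q5 → q1) ∧ (q2 → ¬(q1 ∨ q5)))) ∨ q4): β-rule — branch into ((q6 ↔ (q4 ∨ (q4 ↔ ¬q5))) → ((q5 → q1) ∧ (q2 → ¬(q1 ∨ q5))))  //  q4.
  branch 1 (add ((q6 ↔ (q4 ∨ (q4 ↔ ¬q5))) → ((q5 → q1) ∧ (q2 → ¬(q1 ∨ q5))))):
    ((q6 ↔ (q4 ∨ (q4 ↔ ¬q5))) → ((q5 → q1) ∧ (q2 → ¬(q1 ∨ q5)))): β-rule — branch into ¬(q6 ↔ (q4 ∨ (q4 ↔ ¬q5)))  //  ((q5 → q1) ∧ (q2 → ¬(q1 ∨ q5))).
      branch 1.1 (add ¬(q6 ↔ (q4 ∨ (q4 ↔ ¬q5)))):
        ¬(q6 ↔ (q4 ∨ (q4 ↔ ¬q5))): β-rule — branch into q6, ¬(q4 ∨ (q4 ↔ ¬q5))  //  ¬q6, (q4 ∨ (q4 ↔ ¬q5)).
          branch 1.1.1 (add q6, ¬(q4 ∨ (q4 ↔ ¬q5))):
            ¬(q4 ∨ (q4 ↔ ¬q5)): α-rule — add ¬q4, ¬(q4 ↔ ¬q5).
            ¬(q4 ↔ ¬q5): β-rule — branch into q4, ¬¬q5  //  ¬q4, ¬q5.
              branch 1.1.1.1 (add q4, ¬¬q5):
                × closes — contains both q4 and ¬q4.
              branch 1.1.1.2 (add ¬q4, ¬q5):
                ○ open, literals {q4=false, q5=false, q6=true}.
          branch 1.1.2 (add ¬q6, (q4 ∨ (q4 ↔ ¬q5))):
            (q4 ∨ (q4 ↔ ¬q5)): β-rule — branch into q4  //  (q4 ↔ ¬q5).
              branch 1.1.2.1 (add q4):
                ○ open, literals {q4=true, q6=false}.
              branch 1.1.2.2 (add (q4 ↔ ¬q5)):
                (q4 ↔ ¬q5): β-rule — branch into q4, ¬q5  //  ¬q4, ¬¬q5.
                  branch 1.1.2.2.1 (add q4, ¬q5):
                    ○ open, literals {q4=true, q5=false, q6=false}.
                  branch 1.1.2.2.2 (add ¬q4, ¬¬q5):
                    ○ open, literals {q4=false, q5=true, q6=false}.
      branch 1.2 (add ((q5 → q1) ∧ (q2 → ¬(q1 ∨ q5)))):
        ((q5 → q1) ∧ (q2 → ¬(q1 ∨ q5))): α-rule — add (q5 → q1), (q2 → ¬(q1 ∨ q5)).
        (q5 → q1): β-rule — branch into ¬q5  //  q1.
          branch 1.2.1 (add ¬q5):
            (q2 → ¬(q1 ∨ q5)): β-rule — branch into ¬q2  //  ¬(q1 ∨ q5).
              branch 1.2.1.1 (add ¬q2):
                ○ open, literals {q2=false, q5=false}.
              branch 1.2.1.2 (add ¬(q1 ∨ q5)):
                ¬(q1 ∨ q5): α-rule — add ¬q1, ¬q5.
                ○ open, literals {q1=false, q5=false}.
          branch 1.2.2 (add q1):
            (q2 → ¬(q1 ∨ q5)): β-rule — branch into ¬q2  //  ¬(q1 ∨ q5).
              branch 1.2.2.1 (add ¬q2):
                ○ open, literals {q1=true, q2=false}.
              branch 1.2.2.2 (add ¬(q1 ∨ q5)):
                ¬(q1 ∨ q5): α-rule — add ¬q1, ¬q5.
                × closes — contains both q1 and ¬q1.
  branch 2 (add q4):
    ○ open, literals {q4=true}.
2 branches closed, 8 open.
Each open branch fixes some atoms; the unmentioned ones are free. Counting distinct full assignments: branch {q4=false, q5=false, q6=true} (q1, q2, q3) contributes 8 new; branch {q4=true, q6=false} (q1, q2, q3, q5) contributes 16 new; branch {q4=true, q5=false, q6=false} (q1, q2, q3) contributes 0 new; branch {q4=false, q5=true, q6=false} (q1, q2, q3) contributes 8 new; branch {q2=false, q5=false} (q1, q3, q4, q6) contributes 8 new; branch {q1=false, q5=false} (q2, q3, q4, q6) contributes 4 new; branch {q1=true, q2=false} (q3, q4, q5, q6) contributes 4 new; branch {q4=true} (q1, q2, q3, q5, q6) contributes 8 new. Total: 56.

56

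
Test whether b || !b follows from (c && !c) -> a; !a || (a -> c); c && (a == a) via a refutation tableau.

Initial set: {T ((c && !c) -> a); T (!a || (a -> c)); T (c && (a == a)); F (b || !b)}.
T (c && (a == a)): α-rule — add T c, T (a == a).
F (b || !b): α-rule — add F b, F !b.
× closes — contains both b and !b.
All 1 branch closes.
Every branch closed, so the premises entail the conclusion.

Yes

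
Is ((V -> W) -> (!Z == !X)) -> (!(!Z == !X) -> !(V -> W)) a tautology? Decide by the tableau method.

Assume the negation and expand:
Initial set: {!(((V -> W) -> (!Z == !X)) -> (!(!Z == !X) -> !(V -> W)))}.
!(((V -> W) -> (!Z == !X)) -> (!(!Z == !X) -> !(V -> W))): α-rule — add ((V -> W) -> (!Z == !X)), !(!(!Z == !X) -> !(V -> W)).
!(!(!Z == !X) -> !(V -> W)): α-rule — add !(!Z == !X), !!(V -> W).
((V -> W) -> (!Z == !X)): β-rule — branch into !(V -> W)  //  (!Z == !X).
  branch 1 (add !(V -> W)):
    !(V -> W): α-rule — add V, !W.
    !(!Z == !X): β-rule — branch into !Z, !!X  //  !!Z, !X.
      branch 1.1 (add !Z, !!X):
        !!(V -> W): β-rule — branch into !V  //  W.
          branch 1.1.1 (add !V):
            × closes — contains both V and !V.
          branch 1.1.2 (add W):
            × closes — contains both W and !W.
      branch 1.2 (add !!Z, !X):
        !!(V -> W): β-rule — branch into !V  //  W.
          branch 1.2.1 (add !V):
            × closes — contains both V and !V.
          branch 1.2.2 (add W):
            × closes — contains both W and !W.
  branch 2 (add (!Z == !X)):
    !(!Z == !X): β-rule — branch into !Z, !!X  //  !!Z, !X.
      branch 2.1 (add !Z, !!X):
        !!(V -> W): β-rule — branch into !V  //  W.
          branch 2.1.1 (add !V):
            (!Z == !X): β-rule — branch into !Z, !X  //  !!Z, !!X.
              branch 2.1.1.1 (add !Z, !X):
                × closes — contains both X and !X.
              branch 2.1.1.2 (add !!Z, !!X):
                × closes — contains both Z and !Z.
          branch 2.1.2 (add W):
            (!Z == !X): β-rule — branch into !Z, !X  //  !!Z, !!X.
              branch 2.1.2.1 (add !Z, !X):
                × closes — contains both X and !X.
              branch 2.1.2.2 (add !!Z, !!X):
                × closes — contains both Z and !Z.
      branch 2.2 (add !!Z, !X):
        !!(V -> W): β-rule — branch into !V  //  W.
          branch 2.2.1 (add !V):
            (!Z == !X): β-rule — branch into !Z, !X  //  !!Z, !!X.
              branch 2.2.1.1 (add !Z, !X):
                × closes — contains both Z and !Z.
              branch 2.2.1.2 (add !!Z, !!X):
                × closes — contains both X and !X.
          branch 2.2.2 (add W):
            (!Z == !X): β-rule — branch into !Z, !X  //  !!Z, !!X.
              branch 2.2.2.1 (add !Z, !X):
                × closes — contains both Z and !Z.
              branch 2.2.2.2 (add !!Z, !!X):
                × closes — contains both X and !X.
All 12 branches close.
Every branch closed, so the negation is unsatisfiable and the formula is valid.

Valid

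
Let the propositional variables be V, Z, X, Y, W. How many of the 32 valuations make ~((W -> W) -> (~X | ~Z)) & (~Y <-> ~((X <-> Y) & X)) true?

Initial set: {(~((W -> W) -> (~X | ~Z)) & (~Y <-> ~((X <-> Y) & X)))}.
(~((W -> W) -> (~X | ~Z)) & (~Y <-> ~((X <-> Y) & X))): α-rule — add ~((W -> W) -> (~X | ~Z)), (~Y <-> ~((X <-> Y) & X)).
~((W -> W) -> (~X | ~Z)): α-rule — add (W -> W), ~(~X | ~Z).
~(~X | ~Z): α-rule — add ~~X, ~~Z.
(~Y <-> ~((X <-> Y) & X)): β-rule — branch into ~Y, ~((X <-> Y) & X)  //  ~~Y, ~~((X <-> Y) & X).
  branch 1 (add ~Y, ~((X <-> Y) & X)):
    (W -> W): β-rule — branch into ~W  //  W.
      branch 1.1 (add ~W):
        ~((X <-> Y) & X): β-rule — branch into ~(X <-> Y)  //  ~X.
          branch 1.1.1 (add ~(X <-> Y)):
            ~(X <-> Y): β-rule — branch into X, ~Y  //  ~X, Y.
              branch 1.1.1.1 (add X, ~Y):
                ○ open, literals {W=F, X=T, Y=F, Z=T}.
              branch 1.1.1.2 (add ~X, Y):
                × closes — contains both X and ~X.
          branch 1.1.2 (add ~X):
            × closes — contains both X and ~X.
      branch 1.2 (add W):
        ~((X <-> Y) & X): β-rule — branch into ~(X <-> Y)  //  ~X.
          branch 1.2.1 (add ~(X <-> Y)):
            ~(X <-> Y): β-rule — branch into X, ~Y  //  ~X, Y.
              branch 1.2.1.1 (add X, ~Y):
                ○ open, literals {W=T, X=T, Y=F, Z=T}.
              branch 1.2.1.2 (add ~X, Y):
                × closes — contains both X and ~X.
          branch 1.2.2 (add ~X):
            × closes — contains both X and ~X.
  branch 2 (add ~~Y, ~~((X <-> Y) & X)):
    ~~((X <-> Y) & X): α-rule — add (X <-> Y), X.
    (W -> W): β-rule — branch into ~W  //  W.
      branch 2.1 (add ~W):
        (X <-> Y): β-rule — branch into X, Y  //  ~X, ~Y.
          branch 2.1.1 (add X, Y):
            ○ open, literals {W=F, X=T, Y=T, Z=T}.
          branch 2.1.2 (add ~X, ~Y):
            × closes — contains both X and ~X.
      branch 2.2 (add W):
        (X <-> Y): β-rule — branch into X, Y  //  ~X, ~Y.
          branch 2.2.1 (add X, Y):
            ○ open, literals {W=T, X=T, Y=T, Z=T}.
          branch 2.2.2 (add ~X, ~Y):
            × closes — contains both X and ~X.
6 branches closed, 4 open.
Each open branch fixes some atoms; the unmentioned ones are free. Counting distinct full assignments: branch {W=F, X=T, Y=F, Z=T} (V) contributes 2 new; branch {W=T, X=T, Y=F, Z=T} (V) contributes 2 new; branch {W=F, X=T, Y=T, Z=T} (V) contributes 2 new; branch {W=T, X=T, Y=T, Z=T} (V) contributes 2 new. Total: 8.

8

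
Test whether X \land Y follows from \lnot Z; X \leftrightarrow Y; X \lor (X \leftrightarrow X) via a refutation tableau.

Initial set: {T \lnot Z; T (X \leftrightarrow Y); T (X \lor (X \leftrightarrow X)); F (X \land Y)}.
T (X \leftrightarrow Y): β-rule — branch into T X, T Y  //  F X, F Y.
  branch 1 (add T X, T Y):
    T (X \lor (X \leftrightarrow X)): β-rule — branch into T X  //  T (X \leftrightarrow X).
      branch 1.1 (add T X):
        F (X \land Y): β-rule — branch into F X  //  F Y.
          branch 1.1.1 (add F X):
            × closes — contains both X and \lnot X.
          branch 1.1.2 (add F Y):
            × closes — contains both Y and \lnot Y.
      branch 1.2 (add T (X \leftrightarrow X)):
        F (X \land Y): β-rule — branch into F X  //  F Y.
          branch 1.2.1 (add F X):
            × closes — contains both X and \lnot X.
          branch 1.2.2 (add F Y):
            × closes — contains both Y and \lnot Y.
  branch 2 (add F X, F Y):
    T (X \lor (X \leftrightarrow X)): β-rule — branch into T X  //  T (X \leftrightarrow X).
      branch 2.1 (add T X):
        × closes — contains both X and \lnot X.
      branch 2.2 (add T (X \leftrightarrow X)):
        F (X \land Y): β-rule — branch into F X  //  F Y.
          branch 2.2.1 (add F X):
            T (X \leftrightarrow X): β-rule — branch into T X, T X  //  F X, F X.
              branch 2.2.1.1 (add T X, T X):
                × closes — contains both X and \lnot X.
              branch 2.2.1.2 (add F X, F X):
                ○ open, literals {X=false, Y=false, Z=false}.
          branch 2.2.2 (add F Y):
            T (X \leftrightarrow X): β-rule — branch into T X, T X  //  F X, F X.
              branch 2.2.2.1 (add T X, T X):
                × closes — contains both X and \lnot X.
              branch 2.2.2.2 (add F X, F X):
                ○ open, literals {X=false, Y=false, Z=false}.
7 branches closed, 2 open.
An open branch gives a countermodel: X=false, Y=false, Z=false (unmentioned atoms arbitrary); the premises hold there but the conclusion fails.

No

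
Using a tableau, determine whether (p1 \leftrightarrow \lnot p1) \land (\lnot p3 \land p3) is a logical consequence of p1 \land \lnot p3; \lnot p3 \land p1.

Initial set: {(p1 \land \lnot p3); (\lnot p3 \land p1); \lnot ((p1 \leftrightarrow \lnot p1) \land (\lnot p3 \land p3))}.
(p1 \land \lnot p3): α-rule — add p1, \lnot p3.
(\lnot p3 \land p1): α-rule — add \lnot p3, p1.
\lnot ((p1 \leftrightarrow \lnot p1) \land (\lnot p3 \land p3)): β-rule — branch into \lnot (p1 \leftrightarrow \lnot p1)  //  \lnot (\lnot p3 \land p3).
  branch 1 (add \lnot (p1 \leftrightarrow \lnot p1)):
    \lnot (p1 \leftrightarrow \lnot p1): β-rule — branch into p1, \lnot \lnot p1  //  \lnot p1, \lnot p1.
      branch 1.1 (add p1, \lnot \lnot p1):
        ○ open, literals {p1=1, p3=0}.
      branch 1.2 (add \lnot p1, \lnot p1):
        × closes — contains both p1 and \lnot p1.
  branch 2 (add \lnot (\lnot p3 \land p3)):
    \lnot (\lnot p3 \land p3): β-rule — branch into \lnot \lnot p3  //  \lnot p3.
      branch 2.1 (add \lnot \lnot p3):
        × closes — contains both p3 and \lnot p3.
      branch 2.2 (add \lnot p3):
        ○ open, literals {p1=1, p3=0}.
2 branches closed, 2 open.
An open branch gives a countermodel: p1=1, p3=0 (unmentioned atoms arbitrary); the premises hold there but the conclusion fails.

No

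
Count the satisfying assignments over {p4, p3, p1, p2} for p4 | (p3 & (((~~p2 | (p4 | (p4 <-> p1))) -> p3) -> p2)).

10

Initial set: {(p4 | (p3 & (((~~p2 | (p4 | (p4 <-> p1))) -> p3) -> p2)))}.
(p4 | (p3 & (((~~p2 | (p4 | (p4 <-> p1))) -> p3) -> p2))): β-rule — branch into p4  //  (p3 & (((~~p2 | (p4 | (p4 <-> p1))) -> p3) -> p2)).
  branch 1 (add p4):
    ○ open, literals {p4=1}.
  branch 2 (add (p3 & (((~~p2 | (p4 | (p4 <-> p1))) -> p3) -> p2))):
    (p3 & (((~~p2 | (p4 | (p4 <-> p1))) -> p3) -> p2)): α-rule — add p3, (((~~p2 | (p4 | (p4 <-> p1))) -> p3) -> p2).
    (((~~p2 | (p4 | (p4 <-> p1))) -> p3) -> p2): β-rule — branch into ~((~~p2 | (p4 | (p4 <-> p1))) -> p3)  //  p2.
      branch 2.1 (add ~((~~p2 | (p4 | (p4 <-> p1))) -> p3)):
        ~((~~p2 | (p4 | (p4 <-> p1))) -> p3): α-rule — add (~~p2 | (p4 | (p4 <-> p1))), ~p3.
        × closes — contains both p3 and ~p3.
      branch 2.2 (add p2):
        ○ open, literals {p2=1, p3=1}.
1 branch closed, 2 open.
Each open branch fixes some atoms; the unmentioned ones are free. Counting distinct full assignments: branch {p4=1} (p3, p1, p2) contributes 8 new; branch {p2=1, p3=1} (p4, p1) contributes 2 new. Total: 10.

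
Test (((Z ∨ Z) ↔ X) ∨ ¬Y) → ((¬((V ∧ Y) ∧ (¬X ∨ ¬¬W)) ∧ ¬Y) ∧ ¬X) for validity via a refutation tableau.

Not valid

Assume the negation and expand:
Initial set: {¬((((Z ∨ Z) ↔ X) ∨ ¬Y) → ((¬((V ∧ Y) ∧ (¬X ∨ ¬¬W)) ∧ ¬Y) ∧ ¬X))}.
¬((((Z ∨ Z) ↔ X) ∨ ¬Y) → ((¬((V ∧ Y) ∧ (¬X ∨ ¬¬W)) ∧ ¬Y) ∧ ¬X)): α-rule — add (((Z ∨ Z) ↔ X) ∨ ¬Y), ¬((¬((V ∧ Y) ∧ (¬X ∨ ¬¬W)) ∧ ¬Y) ∧ ¬X).
(((Z ∨ Z) ↔ X) ∨ ¬Y): β-rule — branch into ((Z ∨ Z) ↔ X)  //  ¬Y.
  branch 1 (add ((Z ∨ Z) ↔ X)):
    ¬((¬((V ∧ Y) ∧ (¬X ∨ ¬¬W)) ∧ ¬Y) ∧ ¬X): β-rule — branch into ¬(¬((V ∧ Y) ∧ (¬X ∨ ¬¬W)) ∧ ¬Y)  //  ¬¬X.
      branch 1.1 (add ¬(¬((V ∧ Y) ∧ (¬X ∨ ¬¬W)) ∧ ¬Y)):
        ((Z ∨ Z) ↔ X): β-rule — branch into (Z ∨ Z), X  //  ¬(Z ∨ Z), ¬X.
          branch 1.1.1 (add (Z ∨ Z), X):
            ¬(¬((V ∧ Y) ∧ (¬X ∨ ¬¬W)) ∧ ¬Y): β-rule — branch into ¬¬((V ∧ Y) ∧ (¬X ∨ ¬¬W))  //  ¬¬Y.
              branch 1.1.1.1 (add ¬¬((V ∧ Y) ∧ (¬X ∨ ¬¬W))):
                ¬¬((V ∧ Y) ∧ (¬X ∨ ¬¬W)): α-rule — add (V ∧ Y), (¬X ∨ ¬¬W).
                (V ∧ Y): α-rule — add V, Y.
                (Z ∨ Z): β-rule — branch into Z  //  Z.
                  branch 1.1.1.1.1 (add Z):
                    (¬X ∨ ¬¬W): β-rule — branch into ¬X  //  ¬¬W.
                      branch 1.1.1.1.1.1 (add ¬X):
                        × closes — contains both X and ¬X.
                      branch 1.1.1.1.1.2 (add ¬¬W):
                        ¬¬W: drop double negation, giving W.
                        ○ open, literals {V=1, W=1, X=1, Y=1, Z=1}.
                  branch 1.1.1.1.2 (add Z):
                    (¬X ∨ ¬¬W): β-rule — branch into ¬X  //  ¬¬W.
                      branch 1.1.1.1.2.1 (add ¬X):
                        × closes — contains both X and ¬X.
                      branch 1.1.1.1.2.2 (add ¬¬W):
                        ¬¬W: drop double negation, giving W.
                        ○ open, literals {V=1, W=1, X=1, Y=1, Z=1}.
              branch 1.1.1.2 (add ¬¬Y):
                (Z ∨ Z): β-rule — branch into Z  //  Z.
                  branch 1.1.1.2.1 (add Z):
                    ○ open, literals {X=1, Y=1, Z=1}.
                  branch 1.1.1.2.2 (add Z):
                    ○ open, literals {X=1, Y=1, Z=1}.
          branch 1.1.2 (add ¬(Z ∨ Z), ¬X):
            ¬(Z ∨ Z): α-rule — add ¬Z, ¬Z.
            ¬(¬((V ∧ Y) ∧ (¬X ∨ ¬¬W)) ∧ ¬Y): β-rule — branch into ¬¬((V ∧ Y) ∧ (¬X ∨ ¬¬W))  //  ¬¬Y.
              branch 1.1.2.1 (add ¬¬((V ∧ Y) ∧ (¬X ∨ ¬¬W))):
                ¬¬((V ∧ Y) ∧ (¬X ∨ ¬¬W)): α-rule — add (V ∧ Y), (¬X ∨ ¬¬W).
                (V ∧ Y): α-rule — add V, Y.
                (¬X ∨ ¬¬W): β-rule — branch into ¬X  //  ¬¬W.
                  branch 1.1.2.1.1 (add ¬X):
                    ○ open, literals {V=1, X=0, Y=1, Z=0}.
                  branch 1.1.2.1.2 (add ¬¬W):
                    ¬¬W: drop double negation, giving W.
                    ○ open, literals {V=1, W=1, X=0, Y=1, Z=0}.
              branch 1.1.2.2 (add ¬¬Y):
                ○ open, literals {X=0, Y=1, Z=0}.
      branch 1.2 (add ¬¬X):
        ((Z ∨ Z) ↔ X): β-rule — branch into (Z ∨ Z), X  //  ¬(Z ∨ Z), ¬X.
          branch 1.2.1 (add (Z ∨ Z), X):
            (Z ∨ Z): β-rule — branch into Z  //  Z.
              branch 1.2.1.1 (add Z):
                ○ open, literals {X=1, Z=1}.
              branch 1.2.1.2 (add Z):
                ○ open, literals {X=1, Z=1}.
          branch 1.2.2 (add ¬(Z ∨ Z), ¬X):
            × closes — contains both X and ¬X.
  branch 2 (add ¬Y):
    ¬((¬((V ∧ Y) ∧ (¬X ∨ ¬¬W)) ∧ ¬Y) ∧ ¬X): β-rule — branch into ¬(¬((V ∧ Y) ∧ (¬X ∨ ¬¬W)) ∧ ¬Y)  //  ¬¬X.
      branch 2.1 (add ¬(¬((V ∧ Y) ∧ (¬X ∨ ¬¬W)) ∧ ¬Y)):
        ¬(¬((V ∧ Y) ∧ (¬X ∨ ¬¬W)) ∧ ¬Y): β-rule — branch into ¬¬((V ∧ Y) ∧ (¬X ∨ ¬¬W))  //  ¬¬Y.
          branch 2.1.1 (add ¬¬((V ∧ Y) ∧ (¬X ∨ ¬¬W))):
            ¬¬((V ∧ Y) ∧ (¬X ∨ ¬¬W)): α-rule — add (V ∧ Y), (¬X ∨ ¬¬W).
            (V ∧ Y): α-rule — add V, Y.
            × closes — contains both Y and ¬Y.
          branch 2.1.2 (add ¬¬Y):
            × closes — contains both Y and ¬Y.
      branch 2.2 (add ¬¬X):
        ○ open, literals {X=1, Y=0}.
5 branches closed, 10 open.
An open branch gives a countermodel: V=1, W=1, X=1, Y=1, Z=1 (unmentioned atoms arbitrary); under it the original formula is false.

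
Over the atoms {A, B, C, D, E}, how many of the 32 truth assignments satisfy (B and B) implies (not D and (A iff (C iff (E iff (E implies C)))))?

20

Initial set: {T ((B and B) implies (not D and (A iff (C iff (E iff (E implies C))))))}.
T ((B and B) implies (not D and (A iff (C iff (E iff (E implies C)))))): β-rule — branch into F (B and B)  //  T (not D and (A iff (C iff (E iff (E implies C))))).
  branch 1 (add F (B and B)):
    F (B and B): β-rule — branch into F B  //  F B.
      branch 1.1 (add F B):
        ○ open, literals {B=0}.
      branch 1.2 (add F B):
        ○ open, literals {B=0}.
  branch 2 (add T (not D and (A iff (C iff (E iff (E implies C)))))):
    T (not D and (A iff (C iff (E iff (E implies C))))): α-rule — add T not D, T (A iff (C iff (E iff (E implies C)))).
    T (A iff (C iff (E iff (E implies C)))): β-rule — branch into T A, T (C iff (E iff (E implies C)))  //  F A, F (C iff (E iff (E implies C))).
      branch 2.1 (add T A, T (C iff (E iff (E implies C)))):
        T (C iff (E iff (E implies C))): β-rule — branch into T C, T (E iff (E implies C))  //  F C, F (E iff (E implies C)).
          branch 2.1.1 (add T C, T (E iff (E implies C))):
            T (E iff (E implies C)): β-rule — branch into T E, T (E implies C)  //  F E, F (E implies C).
              branch 2.1.1.1 (add T E, T (E implies C)):
                T (E implies C): β-rule — branch into F E  //  T C.
                  branch 2.1.1.1.1 (add F E):
                    × closes — contains both E and not E.
                  branch 2.1.1.1.2 (add T C):
                    ○ open, literals {A=1, C=1, D=0, E=1}.
              branch 2.1.1.2 (add F E, F (E implies C)):
                F (E implies C): α-rule — add T E, F C.
                × closes — contains both E and not E.
          branch 2.1.2 (add F C, F (E iff (E implies C))):
            F (E iff (E implies C)): β-rule — branch into T E, F (E implies C)  //  F E, T (E implies C).
              branch 2.1.2.1 (add T E, F (E implies C)):
                F (E implies C): α-rule — add T E, F C.
                ○ open, literals {A=1, C=0, D=0, E=1}.
              branch 2.1.2.2 (add F E, T (E implies C)):
                T (E implies C): β-rule — branch into F E  //  T C.
                  branch 2.1.2.2.1 (add F E):
                    ○ open, literals {A=1, C=0, D=0, E=0}.
                  branch 2.1.2.2.2 (add T C):
                    × closes — contains both C and not C.
      branch 2.2 (add F A, F (C iff (E iff (E implies C)))):
        F (C iff (E iff (E implies C))): β-rule — branch into T C, F (E iff (E implies C))  //  F C, T (E iff (E implies C)).
          branch 2.2.1 (add T C, F (E iff (E implies C))):
            F (E iff (E implies C)): β-rule — branch into T E, F (E implies C)  //  F E, T (E implies C).
              branch 2.2.1.1 (add T E, F (E implies C)):
                F (E implies C): α-rule — add T E, F C.
                × closes — contains both C and not C.
              branch 2.2.1.2 (add F E, T (E implies C)):
                T (E implies C): β-rule — branch into F E  //  T C.
                  branch 2.2.1.2.1 (add F E):
                    ○ open, literals {A=0, C=1, D=0, E=0}.
                  branch 2.2.1.2.2 (add T C):
                    ○ open, literals {A=0, C=1, D=0, E=0}.
          branch 2.2.2 (add F C, T (E iff (E implies C))):
            T (E iff (E implies C)): β-rule — branch into T E, T (E implies C)  //  F E, F (E implies C).
              branch 2.2.2.1 (add T E, T (E implies C)):
                T (E implies C): β-rule — branch into F E  //  T C.
                  branch 2.2.2.1.1 (add F E):
                    × closes — contains both E and not E.
                  branch 2.2.2.1.2 (add T C):
                    × closes — contains both C and not C.
              branch 2.2.2.2 (add F E, F (E implies C)):
                F (E implies C): α-rule — add T E, F C.
                × closes — contains both E and not E.
7 branches closed, 7 open.
Each open branch fixes some atoms; the unmentioned ones are free. Counting distinct full assignments: branch {B=0} (A, C, D, E) contributes 16 new; branch {B=0} (A, C, D, E) contributes 0 new; branch {A=1, C=1, D=0, E=1} (B) contributes 1 new; branch {A=1, C=0, D=0, E=1} (B) contributes 1 new; branch {A=1, C=0, D=0, E=0} (B) contributes 1 new; branch {A=0, C=1, D=0, E=0} (B) contributes 1 new; branch {A=0, C=1, D=0, E=0} (B) contributes 0 new. Total: 20.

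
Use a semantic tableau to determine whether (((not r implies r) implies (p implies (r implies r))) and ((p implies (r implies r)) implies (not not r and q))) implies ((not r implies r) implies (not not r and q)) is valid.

Valid

Assume the negation and expand:
Initial set: {not ((((not r implies r) implies (p implies (r implies r))) and ((p implies (r implies r)) implies (not not r and q))) implies ((not r implies r) implies (not not r and q)))}.
not ((((not r implies r) implies (p implies (r implies r))) and ((p implies (r implies r)) implies (not not r and q))) implies ((not r implies r) implies (not not r and q))): α-rule — add (((not r implies r) implies (p implies (r implies r))) and ((p implies (r implies r)) implies (not not r and q))), not ((not r implies r) implies (not not r and q)).
(((not r implies r) implies (p implies (r implies r))) and ((p implies (r implies r)) implies (not not r and q))): α-rule — add ((not r implies r) implies (p implies (r implies r))), ((p implies (r implies r)) implies (not not r and q)).
not ((not r implies r) implies (not not r and q)): α-rule — add (not r implies r), not (not not r and q).
((not r implies r) implies (p implies (r implies r))): β-rule — branch into not (not r implies r)  //  (p implies (r implies r)).
  branch 1 (add not (not r implies r)):
    not (not r implies r): α-rule — add not r, not r.
    ((p implies (r implies r)) implies (not not r and q)): β-rule — branch into not (p implies (r implies r))  //  (not not r and q).
      branch 1.1 (add not (p implies (r implies r))):
        not (p implies (r implies r)): α-rule — add p, not (r implies r).
        not (r implies r): α-rule — add r, not r.
        × closes — contains both r and not r.
      branch 1.2 (add (not not r and q)):
        (not not r and q): α-rule — add not not r, q.
        not not r: drop double negation, giving r.
        × closes — contains both r and not r.
  branch 2 (add (p implies (r implies r))):
    ((p implies (r implies r)) implies (not not r and q)): β-rule — branch into not (p implies (r implies r))  //  (not not r and q).
      branch 2.1 (add not (p implies (r implies r))):
        not (p implies (r implies r)): α-rule — add p, not (r implies r).
        not (r implies r): α-rule — add r, not r.
        × closes — contains both r and not r.
      branch 2.2 (add (not not r and q)):
        (not not r and q): α-rule — add not not r, q.
        not not r: drop double negation, giving r.
        (not r implies r): β-rule — branch into not not r  //  r.
          branch 2.2.1 (add not not r):
            not (not not r and q): β-rule — branch into not not not r  //  not q.
              branch 2.2.1.1 (add not not not r):
                not not not r: drop double negation, giving not r.
                × closes — contains both r and not r.
              branch 2.2.1.2 (add not q):
                × closes — contains both q and not q.
          branch 2.2.2 (add r):
            not (not not r and q): β-rule — branch into not not not r  //  not q.
              branch 2.2.2.1 (add not not not r):
                not not not r: drop double negation, giving not r.
                × closes — contains both r and not r.
              branch 2.2.2.2 (add not q):
                × closes — contains both q and not q.
All 7 branches close.
Every branch closed, so the negation is unsatisfiable and the formula is valid.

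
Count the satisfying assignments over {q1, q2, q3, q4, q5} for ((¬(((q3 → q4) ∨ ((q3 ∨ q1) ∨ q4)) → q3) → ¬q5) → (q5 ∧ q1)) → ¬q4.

26

Initial set: {(((¬(((q3 → q4) ∨ ((q3 ∨ q1) ∨ q4)) → q3) → ¬q5) → (q5 ∧ q1)) → ¬q4)}.
(((¬(((q3 → q4) ∨ ((q3 ∨ q1) ∨ q4)) → q3) → ¬q5) → (q5 ∧ q1)) → ¬q4): β-rule — branch into ¬((¬(((q3 → q4) ∨ ((q3 ∨ q1) ∨ q4)) → q3) → ¬q5) → (q5 ∧ q1))  //  ¬q4.
  branch 1 (add ¬((¬(((q3 → q4) ∨ ((q3 ∨ q1) ∨ q4)) → q3) → ¬q5) → (q5 ∧ q1))):
    ¬((¬(((q3 → q4) ∨ ((q3 ∨ q1) ∨ q4)) → q3) → ¬q5) → (q5 ∧ q1)): α-rule — add (¬(((q3 → q4) ∨ ((q3 ∨ q1) ∨ q4)) → q3) → ¬q5), ¬(q5 ∧ q1).
    (¬(((q3 → q4) ∨ ((q3 ∨ q1) ∨ q4)) → q3) → ¬q5): β-rule — branch into ¬¬(((q3 → q4) ∨ ((q3 ∨ q1) ∨ q4)) → q3)  //  ¬q5.
      branch 1.1 (add ¬¬(((q3 → q4) ∨ ((q3 ∨ q1) ∨ q4)) → q3)):
        ¬(q5 ∧ q1): β-rule — branch into ¬q5  //  ¬q1.
          branch 1.1.1 (add ¬q5):
            ¬¬(((q3 → q4) ∨ ((q3 ∨ q1) ∨ q4)) → q3): β-rule — branch into ¬((q3 → q4) ∨ ((q3 ∨ q1) ∨ q4))  //  q3.
              branch 1.1.1.1 (add ¬((q3 → q4) ∨ ((q3 ∨ q1) ∨ q4))):
                ¬((q3 → q4) ∨ ((q3 ∨ q1) ∨ q4)): α-rule — add ¬(q3 → q4), ¬((q3 ∨ q1) ∨ q4).
                ¬(q3 → q4): α-rule — add q3, ¬q4.
                ¬((q3 ∨ q1) ∨ q4): α-rule — add ¬(q3 ∨ q1), ¬q4.
                ¬(q3 ∨ q1): α-rule — add ¬q3, ¬q1.
                × closes — contains both q3 and ¬q3.
              branch 1.1.1.2 (add q3):
                ○ open, literals {q3=T, q5=F}.
          branch 1.1.2 (add ¬q1):
            ¬¬(((q3 → q4) ∨ ((q3 ∨ q1) ∨ q4)) → q3): β-rule — branch into ¬((q3 → q4) ∨ ((q3 ∨ q1) ∨ q4))  //  q3.
              branch 1.1.2.1 (add ¬((q3 → q4) ∨ ((q3 ∨ q1) ∨ q4))):
                ¬((q3 → q4) ∨ ((q3 ∨ q1) ∨ q4)): α-rule — add ¬(q3 → q4), ¬((q3 ∨ q1) ∨ q4).
                ¬(q3 → q4): α-rule — add q3, ¬q4.
                ¬((q3 ∨ q1) ∨ q4): α-rule — add ¬(q3 ∨ q1), ¬q4.
                ¬(q3 ∨ q1): α-rule — add ¬q3, ¬q1.
                × closes — contains both q3 and ¬q3.
              branch 1.1.2.2 (add q3):
                ○ open, literals {q1=F, q3=T}.
      branch 1.2 (add ¬q5):
        ¬(q5 ∧ q1): β-rule — branch into ¬q5  //  ¬q1.
          branch 1.2.1 (add ¬q5):
            ○ open, literals {q5=F}.
          branch 1.2.2 (add ¬q1):
            ○ open, literals {q1=F, q5=F}.
  branch 2 (add ¬q4):
    ○ open, literals {q4=F}.
2 branches closed, 5 open.
Each open branch fixes some atoms; the unmentioned ones are free. Counting distinct full assignments: branch {q3=T, q5=F} (q1, q2, q4) contributes 8 new; branch {q1=F, q3=T} (q2, q4, q5) contributes 4 new; branch {q5=F} (q1, q2, q3, q4) contributes 8 new; branch {q1=F, q5=F} (q2, q3, q4) contributes 0 new; branch {q4=F} (q1, q2, q3, q5) contributes 6 new. Total: 26.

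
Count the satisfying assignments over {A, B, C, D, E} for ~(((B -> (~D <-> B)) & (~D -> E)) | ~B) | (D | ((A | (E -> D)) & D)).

20

Initial set: {(~(((B -> (~D <-> B)) & (~D -> E)) | ~B) | (D | ((A | (E -> D)) & D)))}.
(~(((B -> (~D <-> B)) & (~D -> E)) | ~B) | (D | ((A | (E -> D)) & D))): β-rule — branch into ~(((B -> (~D <-> B)) & (~D -> E)) | ~B)  //  (D | ((A | (E -> D)) & D)).
  branch 1 (add ~(((B -> (~D <-> B)) & (~D -> E)) | ~B)):
    ~(((B -> (~D <-> B)) & (~D -> E)) | ~B): α-rule — add ~((B -> (~D <-> B)) & (~D -> E)), ~~B.
    ~((B -> (~D <-> B)) & (~D -> E)): β-rule — branch into ~(B -> (~D <-> B))  //  ~(~D -> E).
      branch 1.1 (add ~(B -> (~D <-> B))):
        ~(B -> (~D <-> B)): α-rule — add B, ~(~D <-> B).
        ~(~D <-> B): β-rule — branch into ~D, ~B  //  ~~D, B.
          branch 1.1.1 (add ~D, ~B):
            × closes — contains both B and ~B.
          branch 1.1.2 (add ~~D, B):
            ○ open, literals {B=true, D=true}.
      branch 1.2 (add ~(~D -> E)):
        ~(~D -> E): α-rule — add ~D, ~E.
        ○ open, literals {B=true, D=false, E=false}.
  branch 2 (add (D | ((A | (E -> D)) & D))):
    (D | ((A | (E -> D)) & D)): β-rule — branch into D  //  ((A | (E -> D)) & D).
      branch 2.1 (add D):
        ○ open, literals {D=true}.
      branch 2.2 (add ((A | (E -> D)) & D)):
        ((A | (E -> D)) & D): α-rule — add (A | (E -> D)), D.
        (A | (E -> D)): β-rule — branch into A  //  (E -> D).
          branch 2.2.1 (add A):
            ○ open, literals {A=true, D=true}.
          branch 2.2.2 (add (E -> D)):
            (E -> D): β-rule — branch into ~E  //  D.
              branch 2.2.2.1 (add ~E):
                ○ open, literals {D=true, E=false}.
              branch 2.2.2.2 (add D):
                ○ open, literals {D=true}.
1 branch closed, 6 open.
Each open branch fixes some atoms; the unmentioned ones are free. Counting distinct full assignments: branch {B=true, D=true} (A, C, E) contributes 8 new; branch {B=true, D=false, E=false} (A, C) contributes 4 new; branch {D=true} (A, B, C, E) contributes 8 new; branch {A=true, D=true} (B, C, E) contributes 0 new; branch {D=true, E=false} (A, B, C) contributes 0 new; branch {D=true} (A, B, C, E) contributes 0 new. Total: 20.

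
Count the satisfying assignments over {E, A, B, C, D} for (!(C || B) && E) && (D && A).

Initial set: {T ((!(C || B) && E) && (D && A))}.
T ((!(C || B) && E) && (D && A)): α-rule — add T (!(C || B) && E), T (D && A).
T (!(C || B) && E): α-rule — add T !(C || B), T E.
T (D && A): α-rule — add T D, T A.
T !(C || B): α-rule — add F C, F B.
○ open, literals {A=1, B=0, C=0, D=1, E=1}.
0 branches closed, 1 open.
Each open branch fixes some atoms; the unmentioned ones are free. Counting distinct full assignments: branch {A=1, B=0, C=0, D=1, E=1} (none free) contributes 1 new. Total: 1.

1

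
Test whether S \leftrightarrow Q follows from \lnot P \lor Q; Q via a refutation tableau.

Initial set: {(\lnot P \lor Q); Q; \lnot (S \leftrightarrow Q)}.
(\lnot P \lor Q): β-rule — branch into \lnot P  //  Q.
  branch 1 (add \lnot P):
    \lnot (S \leftrightarrow Q): β-rule — branch into S, \lnot Q  //  \lnot S, Q.
      branch 1.1 (add S, \lnot Q):
        × closes — contains both Q and \lnot Q.
      branch 1.2 (add \lnot S, Q):
        ○ open, literals {P=0, Q=1, S=0}.
  branch 2 (add Q):
    \lnot (S \leftrightarrow Q): β-rule — branch into S, \lnot Q  //  \lnot S, Q.
      branch 2.1 (add S, \lnot Q):
        × closes — contains both Q and \lnot Q.
      branch 2.2 (add \lnot S, Q):
        ○ open, literals {Q=1, S=0}.
2 branches closed, 2 open.
An open branch gives a countermodel: P=0, Q=1, S=0 (unmentioned atoms arbitrary); the premises hold there but the conclusion fails.

No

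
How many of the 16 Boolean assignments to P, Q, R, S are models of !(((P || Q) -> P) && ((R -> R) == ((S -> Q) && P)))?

Initial set: {!(((P || Q) -> P) && ((R -> R) == ((S -> Q) && P)))}.
!(((P || Q) -> P) && ((R -> R) == ((S -> Q) && P))): β-rule — branch into !((P || Q) -> P)  //  !((R -> R) == ((S -> Q) && P)).
  branch 1 (add !((P || Q) -> P)):
    !((P || Q) -> P): α-rule — add (P || Q), !P.
    (P || Q): β-rule — branch into P  //  Q.
      branch 1.1 (add P):
        × closes — contains both P and !P.
      branch 1.2 (add Q):
        ○ open, literals {P=false, Q=true}.
  branch 2 (add !((R -> R) == ((S -> Q) && P))):
    !((R -> R) == ((S -> Q) && P)): β-rule — branch into (R -> R), !((S -> Q) && P)  //  !(R -> R), ((S -> Q) && P).
      branch 2.1 (add (R -> R), !((S -> Q) && P)):
        (R -> R): β-rule — branch into !R  //  R.
          branch 2.1.1 (add !R):
            !((S -> Q) && P): β-rule — branch into !(S -> Q)  //  !P.
              branch 2.1.1.1 (add !(S -> Q)):
                !(S -> Q): α-rule — add S, !Q.
                ○ open, literals {Q=false, R=false, S=true}.
              branch 2.1.1.2 (add !P):
                ○ open, literals {P=false, R=false}.
          branch 2.1.2 (add R):
            !((S -> Q) && P): β-rule — branch into !(S -> Q)  //  !P.
              branch 2.1.2.1 (add !(S -> Q)):
                !(S -> Q): α-rule — add S, !Q.
                ○ open, literals {Q=false, R=true, S=true}.
              branch 2.1.2.2 (add !P):
                ○ open, literals {P=false, R=true}.
      branch 2.2 (add !(R -> R), ((S -> Q) && P)):
        !(R -> R): α-rule — add R, !R.
        × closes — contains both R and !R.
2 branches closed, 5 open.
Each open branch fixes some atoms; the unmentioned ones are free. Counting distinct full assignments: branch {P=false, Q=true} (R, S) contributes 4 new; branch {Q=false, R=false, S=true} (P) contributes 2 new; branch {P=false, R=false} (Q, S) contributes 1 new; branch {Q=false, R=true, S=true} (P) contributes 2 new; branch {P=false, R=true} (Q, S) contributes 1 new. Total: 10.

10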